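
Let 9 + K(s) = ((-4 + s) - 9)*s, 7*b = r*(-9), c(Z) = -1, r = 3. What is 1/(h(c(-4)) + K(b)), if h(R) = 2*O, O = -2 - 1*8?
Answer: 49/1765 ≈ 0.027762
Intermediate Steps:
O = -10 (O = -2 - 8 = -10)
b = -27/7 (b = (3*(-9))/7 = (1/7)*(-27) = -27/7 ≈ -3.8571)
K(s) = -9 + s*(-13 + s) (K(s) = -9 + ((-4 + s) - 9)*s = -9 + (-13 + s)*s = -9 + s*(-13 + s))
h(R) = -20 (h(R) = 2*(-10) = -20)
1/(h(c(-4)) + K(b)) = 1/(-20 + (-9 + (-27/7)**2 - 13*(-27/7))) = 1/(-20 + (-9 + 729/49 + 351/7)) = 1/(-20 + 2745/49) = 1/(1765/49) = 49/1765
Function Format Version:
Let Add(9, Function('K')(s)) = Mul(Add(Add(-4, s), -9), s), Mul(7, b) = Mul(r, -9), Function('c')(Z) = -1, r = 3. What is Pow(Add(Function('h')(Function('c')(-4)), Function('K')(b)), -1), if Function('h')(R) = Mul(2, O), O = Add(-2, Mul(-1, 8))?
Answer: Rational(49, 1765) ≈ 0.027762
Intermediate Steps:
O = -10 (O = Add(-2, -8) = -10)
b = Rational(-27, 7) (b = Mul(Rational(1, 7), Mul(3, -9)) = Mul(Rational(1, 7), -27) = Rational(-27, 7) ≈ -3.8571)
Function('K')(s) = Add(-9, Mul(s, Add(-13, s))) (Function('K')(s) = Add(-9, Mul(Add(Add(-4, s), -9), s)) = Add(-9, Mul(Add(-13, s), s)) = Add(-9, Mul(s, Add(-13, s))))
Function('h')(R) = -20 (Function('h')(R) = Mul(2, -10) = -20)
Pow(Add(Function('h')(Function('c')(-4)), Function('K')(b)), -1) = Pow(Add(-20, Add(-9, Pow(Rational(-27, 7), 2), Mul(-13, Rational(-27, 7)))), -1) = Pow(Add(-20, Add(-9, Rational(729, 49), Rational(351, 7))), -1) = Pow(Add(-20, Rational(2745, 49)), -1) = Pow(Rational(1765, 49), -1) = Rational(49, 1765)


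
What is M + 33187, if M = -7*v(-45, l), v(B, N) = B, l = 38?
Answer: 33502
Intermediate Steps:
M = 315 (M = -7*(-45) = 315)
M + 33187 = 315 + 33187 = 33502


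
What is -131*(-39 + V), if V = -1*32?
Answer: 9301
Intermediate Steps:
V = -32
-131*(-39 + V) = -131*(-39 - 32) = -131*(-71) = 9301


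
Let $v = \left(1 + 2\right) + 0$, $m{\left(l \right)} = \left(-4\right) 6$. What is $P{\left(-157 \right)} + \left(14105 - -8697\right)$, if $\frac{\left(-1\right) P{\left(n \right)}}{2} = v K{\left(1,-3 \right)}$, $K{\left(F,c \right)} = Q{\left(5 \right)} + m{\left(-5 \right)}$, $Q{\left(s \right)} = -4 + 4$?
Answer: $22946$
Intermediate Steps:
$m{\left(l \right)} = -24$
$Q{\left(s \right)} = 0$
$v = 3$ ($v = 3 + 0 = 3$)
$K{\left(F,c \right)} = -24$ ($K{\left(F,c \right)} = 0 - 24 = -24$)
$P{\left(n \right)} = 144$ ($P{\left(n \right)} = - 2 \cdot 3 \left(-24\right) = \left(-2\right) \left(-72\right) = 144$)
$P{\left(-157 \right)} + \left(14105 - -8697\right) = 144 + \left(14105 - -8697\right) = 144 + \left(14105 + 8697\right) = 144 + 22802 = 22946$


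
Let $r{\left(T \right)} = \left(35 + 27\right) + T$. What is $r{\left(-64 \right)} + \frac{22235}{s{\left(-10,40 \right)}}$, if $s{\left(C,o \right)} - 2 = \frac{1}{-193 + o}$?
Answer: $\frac{680269}{61} \approx 11152.0$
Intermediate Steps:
$s{\left(C,o \right)} = 2 + \frac{1}{-193 + o}$
$r{\left(T \right)} = 62 + T$
$r{\left(-64 \right)} + \frac{22235}{s{\left(-10,40 \right)}} = \left(62 - 64\right) + \frac{22235}{\frac{1}{-193 + 40} \left(-385 + 2 \cdot 40\right)} = -2 + \frac{22235}{\frac{1}{-153} \left(-385 + 80\right)} = -2 + \frac{22235}{\left(- \frac{1}{153}\right) \left(-305\right)} = -2 + \frac{22235}{\frac{305}{153}} = -2 + 22235 \cdot \frac{153}{305} = -2 + \frac{680391}{61} = \frac{680269}{61}$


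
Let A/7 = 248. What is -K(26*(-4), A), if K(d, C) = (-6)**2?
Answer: -36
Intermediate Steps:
A = 1736 (A = 7*248 = 1736)
K(d, C) = 36
-K(26*(-4), A) = -1*36 = -36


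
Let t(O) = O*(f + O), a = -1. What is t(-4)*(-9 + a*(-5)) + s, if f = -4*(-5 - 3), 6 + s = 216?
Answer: 658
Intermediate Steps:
s = 210 (s = -6 + 216 = 210)
f = 32 (f = -4*(-8) = 32)
t(O) = O*(32 + O)
t(-4)*(-9 + a*(-5)) + s = (-4*(32 - 4))*(-9 - 1*(-5)) + 210 = (-4*28)*(-9 + 5) + 210 = -112*(-4) + 210 = 448 + 210 = 658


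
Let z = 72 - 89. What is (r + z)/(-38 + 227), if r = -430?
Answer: -149/63 ≈ -2.3651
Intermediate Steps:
z = -17
(r + z)/(-38 + 227) = (-430 - 17)/(-38 + 227) = -447/189 = -447*1/189 = -149/63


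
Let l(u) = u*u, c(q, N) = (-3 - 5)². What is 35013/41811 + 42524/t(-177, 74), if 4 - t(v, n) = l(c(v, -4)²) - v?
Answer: 17746931821/21256951863 ≈ 0.83488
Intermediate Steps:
c(q, N) = 64 (c(q, N) = (-8)² = 64)
l(u) = u²
t(v, n) = -16777212 + v (t(v, n) = 4 - ((64²)² - v) = 4 - (4096² - v) = 4 - (16777216 - v) = 4 + (-16777216 + v) = -16777212 + v)
35013/41811 + 42524/t(-177, 74) = 35013/41811 + 42524/(-16777212 - 177) = 35013*(1/41811) + 42524/(-16777389) = 1061/1267 + 42524*(-1/16777389) = 1061/1267 - 42524/16777389 = 17746931821/21256951863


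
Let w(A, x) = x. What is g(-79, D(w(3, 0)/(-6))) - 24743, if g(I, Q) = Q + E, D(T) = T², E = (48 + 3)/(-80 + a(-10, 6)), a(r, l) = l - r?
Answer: -1583603/64 ≈ -24744.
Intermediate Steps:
E = -51/64 (E = (48 + 3)/(-80 + (6 - 1*(-10))) = 51/(-80 + (6 + 10)) = 51/(-80 + 16) = 51/(-64) = 51*(-1/64) = -51/64 ≈ -0.79688)
g(I, Q) = -51/64 + Q (g(I, Q) = Q - 51/64 = -51/64 + Q)
g(-79, D(w(3, 0)/(-6))) - 24743 = (-51/64 + (0/(-6))²) - 24743 = (-51/64 + (0*(-⅙))²) - 24743 = (-51/64 + 0²) - 24743 = (-51/64 + 0) - 24743 = -51/64 - 24743 = -1583603/64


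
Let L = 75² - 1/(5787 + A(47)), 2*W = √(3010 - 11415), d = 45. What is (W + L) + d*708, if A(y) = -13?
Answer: 216438389/5774 + 41*I*√5/2 ≈ 37485.0 + 45.839*I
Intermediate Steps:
W = 41*I*√5/2 (W = √(3010 - 11415)/2 = √(-8405)/2 = (41*I*√5)/2 = 41*I*√5/2 ≈ 45.839*I)
L = 32478749/5774 (L = 75² - 1/(5787 - 13) = 5625 - 1/5774 = 32478749/5774 ≈ 5625.0)
(W + L) + d*708 = (41*I*√5/2 + 32478749/5774) + 45*708 = (32478749/5774 + 41*I*√5/2) + 31860 = 216438389/5774 + 41*I*√5/2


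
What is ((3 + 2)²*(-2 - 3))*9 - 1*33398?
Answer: -34523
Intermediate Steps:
((3 + 2)²*(-2 - 3))*9 - 1*33398 = (5²*(-5))*9 - 33398 = (25*(-5))*9 - 33398 = -125*9 - 33398 = -1125 - 33398 = -34523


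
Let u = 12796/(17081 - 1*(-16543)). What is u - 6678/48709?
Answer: 99684823/409447854 ≈ 0.24346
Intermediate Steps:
u = 3199/8406 (u = 12796/(17081 + 16543) = 12796/33624 = 12796*(1/33624) = 3199/8406 ≈ 0.38056)
u - 6678/48709 = 3199/8406 - 6678/48709 = 99684823/409447854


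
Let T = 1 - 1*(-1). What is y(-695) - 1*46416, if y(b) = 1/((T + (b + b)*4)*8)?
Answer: -2063841025/44464 ≈ -46416.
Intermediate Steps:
T = 2 (T = 1 + 1 = 2)
y(b) = 1/(16 + 64*b) (y(b) = 1/((2 + (b + b)*4)*8) = 1/((2 + (2*b)*4)*8) = 1/((2 + 8*b)*8) = 1/(16 + 64*b))
y(-695) - 1*46416 = 1/(16*(1 + 4*(-695))) - 1*46416 = 1/(16*(1 - 2780)) - 46416 = (1/16)/(-2779) - 46416 = (1/16)*(-1/2779) - 46416 = -1/44464 - 46416 = -2063841025/44464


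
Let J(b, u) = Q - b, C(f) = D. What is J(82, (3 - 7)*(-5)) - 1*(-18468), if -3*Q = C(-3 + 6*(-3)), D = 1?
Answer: 55157/3 ≈ 18386.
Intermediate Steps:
C(f) = 1
Q = -⅓ (Q = -⅓*1 = -⅓ ≈ -0.33333)
J(b, u) = -⅓ - b
J(82, (3 - 7)*(-5)) - 1*(-18468) = (-⅓ - 1*82) - 1*(-18468) = (-⅓ - 82) + 18468 = -247/3 + 18468 = 55157/3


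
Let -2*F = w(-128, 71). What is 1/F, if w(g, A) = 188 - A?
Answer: -2/117 ≈ -0.017094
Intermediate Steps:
F = -117/2 (F = -(188 - 1*71)/2 = -(188 - 71)/2 = -½*117 = -117/2 ≈ -58.500)
1/F = 1/(-117/2) = -2/117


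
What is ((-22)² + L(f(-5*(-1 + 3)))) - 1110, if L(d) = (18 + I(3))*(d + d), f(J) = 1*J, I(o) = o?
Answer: -1046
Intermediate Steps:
f(J) = J
L(d) = 42*d (L(d) = (18 + 3)*(d + d) = 21*(2*d) = 42*d)
((-22)² + L(f(-5*(-1 + 3)))) - 1110 = ((-22)² + 42*(-5*(-1 + 3))) - 1110 = (484 + 42*(-5*2)) - 1110 = (484 + 42*(-10)) - 1110 = (484 - 420) - 1110 = 64 - 1110 = -1046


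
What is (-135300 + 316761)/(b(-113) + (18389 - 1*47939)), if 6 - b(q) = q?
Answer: -181461/29431 ≈ -6.1656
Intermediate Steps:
b(q) = 6 - q
(-135300 + 316761)/(b(-113) + (18389 - 1*47939)) = (-135300 + 316761)/((6 - 1*(-113)) + (18389 - 1*47939)) = 181461/((6 + 113) + (18389 - 47939)) = 181461/(119 - 29550) = 181461/(-29431) = 181461*(-1/29431) = -181461/29431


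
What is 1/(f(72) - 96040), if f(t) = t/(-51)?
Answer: -17/1632704 ≈ -1.0412e-5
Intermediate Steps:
f(t) = -t/51 (f(t) = t*(-1/51) = -t/51)
1/(f(72) - 96040) = 1/(-1/51*72 - 96040) = 1/(-24/17 - 96040) = 1/(-1632704/17) = -17/1632704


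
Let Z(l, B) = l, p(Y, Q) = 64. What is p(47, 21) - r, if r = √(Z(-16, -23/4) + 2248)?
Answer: 64 - 6*√62 ≈ 16.756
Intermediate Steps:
r = 6*√62 (r = √(-16 + 2248) = √2232 = 6*√62 ≈ 47.244)
p(47, 21) - r = 64 - 6*√62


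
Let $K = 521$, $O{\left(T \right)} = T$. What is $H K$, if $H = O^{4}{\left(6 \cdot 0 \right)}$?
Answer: $0$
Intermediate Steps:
$H = 0$ ($H = \left(6 \cdot 0\right)^{4} = 0^{4} = 0$)
$H K = 0 \cdot 521 = 0$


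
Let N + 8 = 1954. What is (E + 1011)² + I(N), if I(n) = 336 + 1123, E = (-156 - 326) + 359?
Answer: 790003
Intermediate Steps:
N = 1946 (N = -8 + 1954 = 1946)
E = -123 (E = -482 + 359 = -123)
I(n) = 1459
(E + 1011)² + I(N) = (-123 + 1011)² + 1459 = 888² + 1459 = 788544 + 1459 = 790003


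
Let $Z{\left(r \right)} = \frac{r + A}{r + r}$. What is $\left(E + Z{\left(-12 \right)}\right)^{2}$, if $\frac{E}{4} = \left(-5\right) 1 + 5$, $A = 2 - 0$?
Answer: $\frac{25}{144} \approx 0.17361$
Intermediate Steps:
$A = 2$ ($A = 2 + 0 = 2$)
$Z{\left(r \right)} = \frac{2 + r}{2 r}$ ($Z{\left(r \right)} = \frac{r + 2}{r + r} = \frac{2 + r}{2 r}$)
$E = 0$ ($E = 4 \left(\left(-5\right) 1 + 5\right) = 4 \left(-5 + 5\right) = 4 \cdot 0 = 0$)
$\left(E + Z{\left(-12 \right)}\right)^{2} = \left(0 + \frac{2 - 12}{2 \left(-12\right)}\right)^{2} = \left(0 + \frac{1}{2} \left(- \frac{1}{12}\right) \left(-10\right)\right)^{2} = \left(0 + \frac{5}{12}\right)^{2} = \left(\frac{5}{12}\right)^{2} = \frac{25}{144}$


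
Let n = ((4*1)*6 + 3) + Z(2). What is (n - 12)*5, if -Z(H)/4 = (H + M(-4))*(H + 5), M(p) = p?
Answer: 355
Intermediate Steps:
Z(H) = -4*(-4 + H)*(5 + H) (Z(H) = -4*(H - 4)*(H + 5) = -4*(-4 + H)*(5 + H))
n = 83 (n = ((4*1)*6 + 3) + (80 - 4*2 - 4*2²) = (4*6 + 3) + (80 - 8 - 4*4) = (24 + 3) + (80 - 8 - 16) = 27 + 56 = 83)
(n - 12)*5 = (83 - 12)*5 = 71*5 = 355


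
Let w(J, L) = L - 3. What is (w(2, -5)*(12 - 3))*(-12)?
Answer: 864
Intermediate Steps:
w(J, L) = -3 + L
(w(2, -5)*(12 - 3))*(-12) = ((-3 - 5)*(12 - 3))*(-12) = -8*9*(-12) = -72*(-12) = 864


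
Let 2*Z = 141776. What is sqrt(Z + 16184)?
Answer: 4*sqrt(5442) ≈ 295.08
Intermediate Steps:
Z = 70888 (Z = (1/2)*141776 = 70888)
sqrt(Z + 16184) = sqrt(70888 + 16184) = sqrt(87072) = 4*sqrt(5442)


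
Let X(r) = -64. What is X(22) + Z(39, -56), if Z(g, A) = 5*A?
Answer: -344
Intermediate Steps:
X(22) + Z(39, -56) = -64 + 5*(-56) = -64 - 280 = -344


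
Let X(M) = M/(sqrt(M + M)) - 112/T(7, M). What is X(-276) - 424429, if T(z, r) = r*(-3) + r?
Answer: -29285615/69 + I*sqrt(138) ≈ -4.2443e+5 + 11.747*I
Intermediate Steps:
T(z, r) = -2*r (T(z, r) = -3*r + r = -2*r)
X(M) = 56/M + sqrt(2)*sqrt(M)/2 (X(M) = M/(sqrt(M + M)) - 112*(-1/(2*M)) = M/(sqrt(2*M)) - (-56)/M = M/((sqrt(2)*sqrt(M))) + 56/M = M*(sqrt(2)/(2*sqrt(M))) + 56/M = sqrt(2)*sqrt(M)/2 + 56/M = 56/M + sqrt(2)*sqrt(M)/2)
X(-276) - 424429 = (1/2)*(112 + sqrt(2)*(-276)**(3/2))/(-276) - 424429 = (1/2)*(-1/276)*(112 + sqrt(2)*(-552*I*sqrt(69))) - 424429 = (1/2)*(-1/276)*(112 - 552*I*sqrt(138)) - 424429 = (-14/69 + I*sqrt(138)) - 424429 = -29285615/69 + I*sqrt(138)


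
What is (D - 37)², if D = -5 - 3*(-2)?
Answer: 1296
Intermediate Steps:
D = 1 (D = -5 + 6 = 1)
(D - 37)² = (1 - 37)² = (-36)² = 1296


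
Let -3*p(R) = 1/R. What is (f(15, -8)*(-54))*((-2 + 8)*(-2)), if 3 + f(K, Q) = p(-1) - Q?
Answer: 3456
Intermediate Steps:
p(R) = -1/(3*R)
f(K, Q) = -8/3 - Q (f(K, Q) = -3 + (-1/3/(-1) - Q) = -3 + (-1/3*(-1) - Q) = -3 + (1/3 - Q) = -8/3 - Q)
(f(15, -8)*(-54))*((-2 + 8)*(-2)) = ((-8/3 - 1*(-8))*(-54))*((-2 + 8)*(-2)) = ((-8/3 + 8)*(-54))*(6*(-2)) = ((16/3)*(-54))*(-12) = -288*(-12) = 3456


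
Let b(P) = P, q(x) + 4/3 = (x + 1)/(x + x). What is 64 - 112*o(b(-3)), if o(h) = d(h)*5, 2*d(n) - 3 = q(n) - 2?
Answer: 64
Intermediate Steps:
q(x) = -4/3 + (1 + x)/(2*x) (q(x) = -4/3 + (x + 1)/(x + x) = -4/3 + (1 + x)/((2*x)) = -4/3 + (1 + x)*(1/(2*x)) = -4/3 + (1 + x)/(2*x))
d(n) = ½ + (3 - 5*n)/(12*n) (d(n) = 3/2 + ((3 - 5*n)/(6*n) - 2)/2 = 3/2 + (-2 + (3 - 5*n)/(6*n))/2 = 3/2 + (-1 + (3 - 5*n)/(12*n)) = ½ + (3 - 5*n)/(12*n))
o(h) = 5*(3 + h)/(12*h) (o(h) = ((3 + h)/(12*h))*5 = 5*(3 + h)/(12*h))
64 - 112*o(b(-3)) = 64 - 140*(3 - 3)/(3*(-3)) = 64 - 140*(-1)*0/(3*3) = 64 - 112*0 = 64 + 0 = 64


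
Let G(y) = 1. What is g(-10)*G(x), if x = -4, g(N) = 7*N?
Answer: -70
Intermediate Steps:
g(-10)*G(x) = (7*(-10))*1 = -70*1 = -70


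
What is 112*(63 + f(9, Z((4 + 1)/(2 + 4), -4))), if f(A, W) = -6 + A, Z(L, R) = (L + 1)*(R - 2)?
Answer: 7392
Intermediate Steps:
Z(L, R) = (1 + L)*(-2 + R)
112*(63 + f(9, Z((4 + 1)/(2 + 4), -4))) = 112*(63 + (-6 + 9)) = 112*(63 + 3) = 112*66 = 7392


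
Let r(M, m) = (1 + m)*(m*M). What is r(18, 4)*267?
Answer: 96120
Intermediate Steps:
r(M, m) = M*m*(1 + m) (r(M, m) = (1 + m)*(M*m) = M*m*(1 + m))
r(18, 4)*267 = (18*4*(1 + 4))*267 = (18*4*5)*267 = 360*267 = 96120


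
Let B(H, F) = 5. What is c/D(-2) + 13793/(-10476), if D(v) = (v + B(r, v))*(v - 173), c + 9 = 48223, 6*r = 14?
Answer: -170777063/1833300 ≈ -93.153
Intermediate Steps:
r = 7/3 (r = (⅙)*14 = 7/3 ≈ 2.3333)
c = 48214 (c = -9 + 48223 = 48214)
D(v) = (-173 + v)*(5 + v) (D(v) = (v + 5)*(v - 173) = (5 + v)*(-173 + v) = (-173 + v)*(5 + v))
c/D(-2) + 13793/(-10476) = 48214/(-865 + (-2)² - 168*(-2)) + 13793/(-10476) = 48214/(-865 + 4 + 336) + 13793*(-1/10476) = 48214/(-525) - 13793/10476 = 48214*(-1/525) - 13793/10476 = -48214/525 - 13793/10476 = -170777063/1833300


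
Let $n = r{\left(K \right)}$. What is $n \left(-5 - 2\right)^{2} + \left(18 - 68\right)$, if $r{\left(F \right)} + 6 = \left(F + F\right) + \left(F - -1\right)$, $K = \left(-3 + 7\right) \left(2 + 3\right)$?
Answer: $2645$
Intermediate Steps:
$K = 20$ ($K = 4 \cdot 5 = 20$)
$r{\left(F \right)} = -5 + 3 F$ ($r{\left(F \right)} = -6 + \left(\left(F + F\right) + \left(F - -1\right)\right) = -6 + \left(2 F + \left(F + 1\right)\right) = -6 + \left(2 F + \left(1 + F\right)\right) = -6 + \left(1 + 3 F\right) = -5 + 3 F$)
$n = 55$ ($n = -5 + 3 \cdot 20 = -5 + 60 = 55$)
$n \left(-5 - 2\right)^{2} + \left(18 - 68\right) = 55 \left(-5 - 2\right)^{2} + \left(18 - 68\right) = 55 \left(-7\right)^{2} - 50 = 55 \cdot 49 - 50 = 2695 - 50 = 2645$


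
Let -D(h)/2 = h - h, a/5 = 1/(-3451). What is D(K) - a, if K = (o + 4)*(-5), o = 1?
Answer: 5/3451 ≈ 0.0014489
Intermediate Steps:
a = -5/3451 (a = 5/(-3451) = 5*(-1/3451) = -5/3451 ≈ -0.0014489)
K = -25 (K = (1 + 4)*(-5) = 5*(-5) = -25)
D(h) = 0 (D(h) = -2*(h - h) = -2*0 = 0)
D(K) - a = 0 - 1*(-5/3451) = 0 + 5/3451 = 5/3451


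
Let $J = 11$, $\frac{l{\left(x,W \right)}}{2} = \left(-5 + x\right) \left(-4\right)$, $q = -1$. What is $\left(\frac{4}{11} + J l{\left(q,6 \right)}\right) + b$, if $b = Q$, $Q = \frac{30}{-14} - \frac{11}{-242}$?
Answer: $\frac{81045}{154} \approx 526.27$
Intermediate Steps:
$l{\left(x,W \right)} = 40 - 8 x$ ($l{\left(x,W \right)} = 2 \left(-5 + x\right) \left(-4\right) = 2 \left(20 - 4 x\right) = 40 - 8 x$)
$Q = - \frac{323}{154}$ ($Q = 30 \left(- \frac{1}{14}\right) - - \frac{1}{22} = - \frac{15}{7} + \frac{1}{22} = - \frac{323}{154} \approx -2.0974$)
$b = - \frac{323}{154} \approx -2.0974$
$\left(\frac{4}{11} + J l{\left(q,6 \right)}\right) + b = \left(\frac{4}{11} + 11 \left(40 - -8\right)\right) - \frac{323}{154} = \left(4 \cdot \frac{1}{11} + 11 \left(40 + 8\right)\right) - \frac{323}{154} = \left(\frac{4}{11} + 11 \cdot 48\right) - \frac{323}{154} = \left(\frac{4}{11} + 528\right) - \frac{323}{154} = \frac{5812}{11} - \frac{323}{154} = \frac{81045}{154}$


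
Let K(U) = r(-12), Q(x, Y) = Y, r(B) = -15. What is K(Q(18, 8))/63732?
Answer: -5/21244 ≈ -0.00023536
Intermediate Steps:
K(U) = -15
K(Q(18, 8))/63732 = -15/63732 = -15*1/63732 = -5/21244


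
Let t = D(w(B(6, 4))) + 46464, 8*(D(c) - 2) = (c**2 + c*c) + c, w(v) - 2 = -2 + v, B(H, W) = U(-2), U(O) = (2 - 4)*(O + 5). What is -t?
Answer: -185897/4 ≈ -46474.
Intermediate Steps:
U(O) = -10 - 2*O (U(O) = -2*(5 + O) = -10 - 2*O)
B(H, W) = -6 (B(H, W) = -10 - 2*(-2) = -10 + 4 = -6)
w(v) = v (w(v) = 2 + (-2 + v) = v)
D(c) = 2 + c**2/4 + c/8 (D(c) = 2 + ((c**2 + c*c) + c)/8 = 2 + ((c**2 + c**2) + c)/8 = 2 + (2*c**2 + c)/8 = 2 + (c + 2*c**2)/8 = 2 + (c**2/4 + c/8) = 2 + c**2/4 + c/8)
t = 185897/4 (t = (2 + (1/4)*(-6)**2 + (1/8)*(-6)) + 46464 = (2 + (1/4)*36 - 3/4) + 46464 = (2 + 9 - 3/4) + 46464 = 41/4 + 46464 = 185897/4 ≈ 46474.)
-t = -1*185897/4 = -185897/4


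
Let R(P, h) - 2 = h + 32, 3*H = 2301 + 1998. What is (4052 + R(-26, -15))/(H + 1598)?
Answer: 4071/3031 ≈ 1.3431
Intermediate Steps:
H = 1433 (H = (2301 + 1998)/3 = (1/3)*4299 = 1433)
R(P, h) = 34 + h (R(P, h) = 2 + (h + 32) = 2 + (32 + h) = 34 + h)
(4052 + R(-26, -15))/(H + 1598) = (4052 + (34 - 15))/(1433 + 1598) = (4052 + 19)/3031 = 4071*(1/3031) = 4071/3031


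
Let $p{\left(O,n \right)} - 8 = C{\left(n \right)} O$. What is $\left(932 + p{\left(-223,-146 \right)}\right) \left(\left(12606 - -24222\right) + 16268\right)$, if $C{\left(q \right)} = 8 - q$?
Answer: $-1773512592$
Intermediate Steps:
$p{\left(O,n \right)} = 8 + O \left(8 - n\right)$ ($p{\left(O,n \right)} = 8 + \left(8 - n\right) O = 8 + O \left(8 - n\right)$)
$\left(932 + p{\left(-223,-146 \right)}\right) \left(\left(12606 - -24222\right) + 16268\right) = \left(932 + \left(8 - - 223 \left(-8 - 146\right)\right)\right) \left(\left(12606 - -24222\right) + 16268\right) = \left(932 + \left(8 - \left(-223\right) \left(-154\right)\right)\right) \left(\left(12606 + 24222\right) + 16268\right) = \left(932 + \left(8 - 34342\right)\right) \left(36828 + 16268\right) = \left(932 - 34334\right) 53096 = \left(-33402\right) 53096 = -1773512592$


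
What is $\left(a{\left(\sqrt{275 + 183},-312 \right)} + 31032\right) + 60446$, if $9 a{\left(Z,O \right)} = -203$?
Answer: $\frac{823099}{9} \approx 91456.0$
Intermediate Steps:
$a{\left(Z,O \right)} = - \frac{203}{9}$ ($a{\left(Z,O \right)} = \frac{1}{9} \left(-203\right) = - \frac{203}{9}$)
$\left(a{\left(\sqrt{275 + 183},-312 \right)} + 31032\right) + 60446 = \left(- \frac{203}{9} + 31032\right) + 60446 = \frac{279085}{9} + 60446 = \frac{823099}{9}$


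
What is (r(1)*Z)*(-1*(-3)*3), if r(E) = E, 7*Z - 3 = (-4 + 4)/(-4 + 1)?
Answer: 27/7 ≈ 3.8571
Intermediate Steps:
Z = 3/7 (Z = 3/7 + ((-4 + 4)/(-4 + 1))/7 = 3/7 + (0/(-3))/7 = 3/7 + (0*(-⅓))/7 = 3/7 + (⅐)*0 = 3/7 + 0 = 3/7 ≈ 0.42857)
(r(1)*Z)*(-1*(-3)*3) = (1*(3/7))*(-1*(-3)*3) = 3*(3*3)/7 = (3/7)*9 = 27/7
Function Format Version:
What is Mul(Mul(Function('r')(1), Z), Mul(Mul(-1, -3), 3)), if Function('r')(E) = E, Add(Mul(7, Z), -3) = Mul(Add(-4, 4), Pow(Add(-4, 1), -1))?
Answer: Rational(27, 7) ≈ 3.8571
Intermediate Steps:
Z = Rational(3, 7) (Z = Add(Rational(3, 7), Mul(Rational(1, 7), Mul(Add(-4, 4), Pow(Add(-4, 1), -1)))) = Add(Rational(3, 7), Mul(Rational(1, 7), Mul(0, Pow(-3, -1)))) = Add(Rational(3, 7), Mul(Rational(1, 7), Mul(0, Rational(-1, 3)))) = Add(Rational(3, 7), Mul(Rational(1, 7), 0)) = Add(Rational(3, 7), 0) = Rational(3, 7) ≈ 0.42857)
Mul(Mul(Function('r')(1), Z), Mul(Mul(-1, -3), 3)) = Mul(Mul(1, Rational(3, 7)), Mul(Mul(-1, -3), 3)) = Mul(Rational(3, 7), Mul(3, 3)) = Mul(Rational(3, 7), 9) = Rational(27, 7)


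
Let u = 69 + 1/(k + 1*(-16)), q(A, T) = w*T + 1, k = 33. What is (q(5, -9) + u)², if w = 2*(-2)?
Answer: 3250809/289 ≈ 11248.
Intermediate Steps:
w = -4
q(A, T) = 1 - 4*T (q(A, T) = -4*T + 1 = 1 - 4*T)
u = 1174/17 (u = 69 + 1/(33 + 1*(-16)) = 69 + 1/(33 - 16) = 69 + 1/17 = 1174/17 ≈ 69.059)
(q(5, -9) + u)² = ((1 - 4*(-9)) + 1174/17)² = ((1 + 36) + 1174/17)² = (37 + 1174/17)² = (1803/17)² = 3250809/289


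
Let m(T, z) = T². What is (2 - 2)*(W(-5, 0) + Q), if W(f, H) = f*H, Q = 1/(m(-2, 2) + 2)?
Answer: 0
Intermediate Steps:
Q = ⅙ (Q = 1/((-2)² + 2) = 1/(4 + 2) = 1/6 = ⅙ ≈ 0.16667)
W(f, H) = H*f
(2 - 2)*(W(-5, 0) + Q) = (2 - 2)*(0*(-5) + ⅙) = 0*(0 + ⅙) = 0*(⅙) = 0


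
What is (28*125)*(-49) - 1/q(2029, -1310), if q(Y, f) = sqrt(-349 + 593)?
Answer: -171500 - sqrt(61)/122 ≈ -1.7150e+5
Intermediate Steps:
q(Y, f) = 2*sqrt(61) (q(Y, f) = sqrt(244) = 2*sqrt(61))
(28*125)*(-49) - 1/q(2029, -1310) = (28*125)*(-49) - 1/(2*sqrt(61)) = 3500*(-49) - sqrt(61)/122 = -171500 - sqrt(61)/122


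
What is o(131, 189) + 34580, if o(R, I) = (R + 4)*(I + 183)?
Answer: 84800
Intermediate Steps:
o(R, I) = (4 + R)*(183 + I)
o(131, 189) + 34580 = (732 + 4*189 + 183*131 + 189*131) + 34580 = (732 + 756 + 23973 + 24759) + 34580 = 50220 + 34580 = 84800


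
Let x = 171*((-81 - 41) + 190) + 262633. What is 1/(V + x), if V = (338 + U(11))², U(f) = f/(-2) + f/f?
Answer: 4/1541933 ≈ 2.5941e-6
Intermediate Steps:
U(f) = 1 - f/2 (U(f) = f*(-½) + 1 = -f/2 + 1 = 1 - f/2)
x = 274261 (x = 171*(-122 + 190) + 262633 = 171*68 + 262633 = 11628 + 262633 = 274261)
V = 444889/4 (V = (338 + (1 - ½*11))² = (338 + (1 - 11/2))² = (338 - 9/2)² = (667/2)² = 444889/4 ≈ 1.1122e+5)
1/(V + x) = 1/(444889/4 + 274261) = 1/(1541933/4) = 4/1541933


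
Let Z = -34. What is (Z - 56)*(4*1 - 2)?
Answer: -180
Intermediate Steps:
(Z - 56)*(4*1 - 2) = (-34 - 56)*(4*1 - 2) = -90*(4 - 2) = -90*2 = -180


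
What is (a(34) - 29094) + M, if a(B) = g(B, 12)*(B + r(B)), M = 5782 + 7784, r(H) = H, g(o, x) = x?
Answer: -14712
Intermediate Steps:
M = 13566
a(B) = 24*B (a(B) = 12*(B + B) = 12*(2*B) = 24*B)
(a(34) - 29094) + M = (24*34 - 29094) + 13566 = (816 - 29094) + 13566 = -28278 + 13566 = -14712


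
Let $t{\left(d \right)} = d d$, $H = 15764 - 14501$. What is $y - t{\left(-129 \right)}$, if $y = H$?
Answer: $-15378$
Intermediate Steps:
$H = 1263$ ($H = 15764 - 14501 = 1263$)
$t{\left(d \right)} = d^{2}$
$y = 1263$
$y - t{\left(-129 \right)} = 1263 - \left(-129\right)^{2} = 1263 - 16641 = -15378$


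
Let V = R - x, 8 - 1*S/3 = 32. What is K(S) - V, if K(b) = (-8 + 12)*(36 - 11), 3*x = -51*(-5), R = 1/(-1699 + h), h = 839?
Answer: 159101/860 ≈ 185.00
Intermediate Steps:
S = -72 (S = 24 - 3*32 = 24 - 96 = -72)
R = -1/860 (R = 1/(-1699 + 839) = 1/(-860) = -1/860 ≈ -0.0011628)
x = 85 (x = (-51*(-5))/3 = (1/3)*255 = 85)
K(b) = 100 (K(b) = 4*25 = 100)
V = -73101/860 (V = -1/860 - 1*85 = -1/860 - 85 = -73101/860 ≈ -85.001)
K(S) - V = 100 - 1*(-73101/860) = 100 + 73101/860 = 159101/860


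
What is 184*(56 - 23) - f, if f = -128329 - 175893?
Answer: 310294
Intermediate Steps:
f = -304222
184*(56 - 23) - f = 184*(56 - 23) - 1*(-304222) = 184*33 + 304222 = 6072 + 304222 = 310294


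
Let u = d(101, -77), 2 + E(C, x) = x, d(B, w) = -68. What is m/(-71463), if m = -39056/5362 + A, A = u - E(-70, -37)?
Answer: 97277/191592303 ≈ 0.00050773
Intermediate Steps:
E(C, x) = -2 + x
u = -68
A = -29 (A = -68 - (-2 - 37) = -68 - 1*(-39) = -68 + 39 = -29)
m = -97277/2681 (m = -39056/5362 - 29 = -39056*1/5362 - 29 = -19528/2681 - 29 = -97277/2681 ≈ -36.284)
m/(-71463) = -97277/2681/(-71463) = -97277/2681*(-1/71463) = 97277/191592303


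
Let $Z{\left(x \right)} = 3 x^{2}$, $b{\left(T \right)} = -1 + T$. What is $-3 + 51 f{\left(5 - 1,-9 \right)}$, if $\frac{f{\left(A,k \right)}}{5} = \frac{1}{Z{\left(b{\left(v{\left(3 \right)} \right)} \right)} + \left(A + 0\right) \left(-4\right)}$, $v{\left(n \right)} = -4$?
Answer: $\frac{78}{59} \approx 1.322$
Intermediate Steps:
$f{\left(A,k \right)} = \frac{5}{75 - 4 A}$ ($f{\left(A,k \right)} = \frac{5}{3 \left(-1 - 4\right)^{2} + \left(A + 0\right) \left(-4\right)} = \frac{5}{3 \left(-5\right)^{2} + A \left(-4\right)} = \frac{5}{3 \cdot 25 - 4 A} = \frac{5}{75 - 4 A}$)
$-3 + 51 f{\left(5 - 1,-9 \right)} = -3 + 51 \left(- \frac{5}{-75 + 4 \left(5 - 1\right)}\right) = -3 + 51 \left(- \frac{5}{-75 + 4 \cdot 4}\right) = -3 + 51 \left(- \frac{5}{-75 + 16}\right) = -3 + 51 \left(- \frac{5}{-59}\right) = -3 + 51 \left(\left(-5\right) \left(- \frac{1}{59}\right)\right) = -3 + 51 \cdot \frac{5}{59} = -3 + \frac{255}{59} = \frac{78}{59}$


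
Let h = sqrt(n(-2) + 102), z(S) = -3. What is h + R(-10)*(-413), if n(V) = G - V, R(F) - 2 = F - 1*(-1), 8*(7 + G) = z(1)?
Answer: 2891 + sqrt(1546)/4 ≈ 2900.8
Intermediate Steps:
G = -59/8 (G = -7 + (1/8)*(-3) = -7 - 3/8 = -59/8 ≈ -7.3750)
R(F) = 3 + F (R(F) = 2 + (F - 1*(-1)) = 2 + (F + 1) = 2 + (1 + F) = 3 + F)
n(V) = -59/8 - V
h = sqrt(1546)/4 (h = sqrt((-59/8 - 1*(-2)) + 102) = sqrt((-59/8 + 2) + 102) = sqrt(-43/8 + 102) = sqrt(773/8) = sqrt(1546)/4 ≈ 9.8298)
h + R(-10)*(-413) = sqrt(1546)/4 + (3 - 10)*(-413) = sqrt(1546)/4 - 7*(-413) = sqrt(1546)/4 + 2891 = 2891 + sqrt(1546)/4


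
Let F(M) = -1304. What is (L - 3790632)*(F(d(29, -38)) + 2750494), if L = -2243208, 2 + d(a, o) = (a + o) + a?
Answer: -16588172589600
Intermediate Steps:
d(a, o) = -2 + o + 2*a (d(a, o) = -2 + ((a + o) + a) = -2 + (o + 2*a) = -2 + o + 2*a)
(L - 3790632)*(F(d(29, -38)) + 2750494) = (-2243208 - 3790632)*(-1304 + 2750494) = -6033840*2749190 = -16588172589600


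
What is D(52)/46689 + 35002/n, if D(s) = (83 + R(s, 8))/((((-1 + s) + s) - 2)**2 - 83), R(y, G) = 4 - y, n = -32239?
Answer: -16534919240239/15229681097178 ≈ -1.0857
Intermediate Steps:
D(s) = (87 - s)/(-83 + (-3 + 2*s)**2) (D(s) = (83 + (4 - s))/((((-1 + s) + s) - 2)**2 - 83) = (87 - s)/(((-1 + 2*s) - 2)**2 - 83) = (87 - s)/((-3 + 2*s)**2 - 83) = (87 - s)/(-83 + (-3 + 2*s)**2))
D(52)/46689 + 35002/n = ((87 - 1*52)/(-83 + (-3 + 2*52)**2))/46689 + 35002/(-32239) = ((87 - 52)/(-83 + (-3 + 104)**2))*(1/46689) + 35002*(-1/32239) = (35/(-83 + 101**2))*(1/46689) - 35002/32239 = (35/(-83 + 10201))*(1/46689) - 35002/32239 = (35/10118)*(1/46689) - 35002/32239 = 35/472399302 - 35002/32239 = -16534919240239/15229681097178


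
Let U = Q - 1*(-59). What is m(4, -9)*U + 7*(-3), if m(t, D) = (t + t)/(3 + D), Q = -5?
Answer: -93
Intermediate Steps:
m(t, D) = 2*t/(3 + D) (m(t, D) = (2*t)/(3 + D) = 2*t/(3 + D))
U = 54 (U = -5 - 1*(-59) = -5 + 59 = 54)
m(4, -9)*U + 7*(-3) = (2*4/(3 - 9))*54 + 7*(-3) = (2*4/(-6))*54 - 21 = (2*4*(-⅙))*54 - 21 = -4/3*54 - 21 = -72 - 21 = -93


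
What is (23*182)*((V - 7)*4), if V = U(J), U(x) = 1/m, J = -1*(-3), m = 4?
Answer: -113022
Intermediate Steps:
J = 3
U(x) = 1/4
V = 1/4 ≈ 0.25000
(23*182)*((V - 7)*4) = (23*182)*((1/4 - 7)*4) = 4186*(-27/4*4) = 4186*(-27) = -113022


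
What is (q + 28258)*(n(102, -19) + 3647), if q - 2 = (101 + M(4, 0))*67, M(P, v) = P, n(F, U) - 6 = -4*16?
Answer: 126673755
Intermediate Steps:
n(F, U) = -58 (n(F, U) = 6 - 4*16 = 6 - 64 = -58)
q = 7037 (q = 2 + (101 + 4)*67 = 2 + 105*67 = 2 + 7035 = 7037)
(q + 28258)*(n(102, -19) + 3647) = (7037 + 28258)*(-58 + 3647) = 35295*3589 = 126673755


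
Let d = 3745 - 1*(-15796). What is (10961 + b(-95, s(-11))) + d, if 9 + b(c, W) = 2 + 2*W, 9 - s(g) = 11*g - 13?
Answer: 30781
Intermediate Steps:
s(g) = 22 - 11*g (s(g) = 9 - (11*g - 13) = 9 - (-13 + 11*g) = 9 + (13 - 11*g) = 22 - 11*g)
b(c, W) = -7 + 2*W (b(c, W) = -9 + (2 + 2*W) = -7 + 2*W)
d = 19541 (d = 3745 + 15796 = 19541)
(10961 + b(-95, s(-11))) + d = (10961 + (-7 + 2*(22 - 11*(-11)))) + 19541 = (10961 + (-7 + 2*(22 + 121))) + 19541 = (10961 + (-7 + 2*143)) + 19541 = (10961 + (-7 + 286)) + 19541 = (10961 + 279) + 19541 = 11240 + 19541 = 30781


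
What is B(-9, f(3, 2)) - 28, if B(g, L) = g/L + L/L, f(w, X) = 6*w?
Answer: -55/2 ≈ -27.500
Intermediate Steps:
B(g, L) = 1 + g/L (B(g, L) = g/L + 1 = 1 + g/L)
B(-9, f(3, 2)) - 28 = (6*3 - 9)/((6*3)) - 28 = (18 - 9)/18 - 28 = (1/18)*9 - 28 = ½ - 28 = -55/2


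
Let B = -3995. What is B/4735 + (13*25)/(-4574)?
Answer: -3962401/4331578 ≈ -0.91477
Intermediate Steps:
B/4735 + (13*25)/(-4574) = -3995/4735 + (13*25)/(-4574) = -3995*1/4735 + 325*(-1/4574) = -799/947 - 325/4574 = -3962401/4331578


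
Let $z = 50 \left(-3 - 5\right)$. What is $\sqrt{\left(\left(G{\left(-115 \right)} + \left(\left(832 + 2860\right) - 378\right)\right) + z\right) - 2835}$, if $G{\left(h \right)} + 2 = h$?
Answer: $i \sqrt{38} \approx 6.1644 i$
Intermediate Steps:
$G{\left(h \right)} = -2 + h$
$z = -400$ ($z = 50 \left(-8\right) = -400$)
$\sqrt{\left(\left(G{\left(-115 \right)} + \left(\left(832 + 2860\right) - 378\right)\right) + z\right) - 2835} = \sqrt{\left(\left(\left(-2 - 115\right) + \left(\left(832 + 2860\right) - 378\right)\right) - 400\right) - 2835} = \sqrt{\left(\left(-117 + \left(3692 - 378\right)\right) - 400\right) - 2835} = \sqrt{\left(\left(-117 + 3314\right) - 400\right) - 2835} = \sqrt{\left(3197 - 400\right) - 2835} = \sqrt{2797 - 2835} = \sqrt{-38} = i \sqrt{38}$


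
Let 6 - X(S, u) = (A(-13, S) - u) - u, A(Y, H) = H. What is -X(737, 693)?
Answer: -655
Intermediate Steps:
X(S, u) = 6 - S + 2*u (X(S, u) = 6 - ((S - u) - u) = 6 - (S - 2*u) = 6 + (-S + 2*u) = 6 - S + 2*u)
-X(737, 693) = -(6 - 1*737 + 2*693) = -(6 - 737 + 1386) = -1*655 = -655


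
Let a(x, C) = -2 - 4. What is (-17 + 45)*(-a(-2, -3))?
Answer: 168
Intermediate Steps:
a(x, C) = -6
(-17 + 45)*(-a(-2, -3)) = (-17 + 45)*(-1*(-6)) = 28*6 = 168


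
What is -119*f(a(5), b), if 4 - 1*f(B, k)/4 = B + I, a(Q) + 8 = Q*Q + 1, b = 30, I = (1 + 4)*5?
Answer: 18564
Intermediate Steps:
I = 25 (I = 5*5 = 25)
a(Q) = -7 + Q**2 (a(Q) = -8 + (Q*Q + 1) = -8 + (Q**2 + 1) = -8 + (1 + Q**2) = -7 + Q**2)
f(B, k) = -84 - 4*B (f(B, k) = 16 - 4*(B + 25) = 16 - 4*(25 + B) = 16 + (-100 - 4*B) = -84 - 4*B)
-119*f(a(5), b) = -119*(-84 - 4*(-7 + 5**2)) = -119*(-84 - 4*(-7 + 25)) = -119*(-84 - 4*18) = -119*(-84 - 72) = -119*(-156) = 18564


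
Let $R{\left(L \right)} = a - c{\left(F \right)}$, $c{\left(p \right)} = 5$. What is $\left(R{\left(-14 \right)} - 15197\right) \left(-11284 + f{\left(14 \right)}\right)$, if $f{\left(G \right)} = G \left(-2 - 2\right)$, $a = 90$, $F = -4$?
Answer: $171370080$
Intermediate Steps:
$R{\left(L \right)} = 85$ ($R{\left(L \right)} = 90 - 5 = 85$)
$f{\left(G \right)} = - 4 G$ ($f{\left(G \right)} = G \left(-4\right) = - 4 G$)
$\left(R{\left(-14 \right)} - 15197\right) \left(-11284 + f{\left(14 \right)}\right) = \left(85 - 15197\right) \left(-11284 - 56\right) = - 15112 \left(-11284 - 56\right) = \left(-15112\right) \left(-11340\right) = 171370080$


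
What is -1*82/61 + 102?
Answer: 6140/61 ≈ 100.66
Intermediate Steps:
-1*82/61 + 102 = -82*1/61 + 102 = -82/61 + 102 = 6140/61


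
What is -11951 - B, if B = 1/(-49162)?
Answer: -587535061/49162 ≈ -11951.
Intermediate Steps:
B = -1/49162 ≈ -2.0341e-5
-11951 - B = -11951 - 1*(-1/49162) = -11951 + 1/49162 = -587535061/49162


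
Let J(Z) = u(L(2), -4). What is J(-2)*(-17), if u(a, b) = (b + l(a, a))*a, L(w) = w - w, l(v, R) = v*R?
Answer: 0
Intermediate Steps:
l(v, R) = R*v
L(w) = 0
u(a, b) = a*(b + a²) (u(a, b) = (b + a*a)*a = (b + a²)*a = a*(b + a²))
J(Z) = 0 (J(Z) = 0*(-4 + 0²) = 0*(-4 + 0) = 0*(-4) = 0)
J(-2)*(-17) = 0*(-17) = 0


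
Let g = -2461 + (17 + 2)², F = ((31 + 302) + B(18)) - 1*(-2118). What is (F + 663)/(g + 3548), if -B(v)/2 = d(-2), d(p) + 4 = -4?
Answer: 1565/724 ≈ 2.1616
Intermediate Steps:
d(p) = -8 (d(p) = -4 - 4 = -8)
B(v) = 16 (B(v) = -2*(-8) = 16)
F = 2467 (F = ((31 + 302) + 16) - 1*(-2118) = (333 + 16) + 2118 = 349 + 2118 = 2467)
g = -2100 (g = -2461 + 19² = -2461 + 361 = -2100)
(F + 663)/(g + 3548) = (2467 + 663)/(-2100 + 3548) = 3130/1448 = 3130*(1/1448) = 1565/724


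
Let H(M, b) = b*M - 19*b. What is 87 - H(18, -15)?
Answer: 72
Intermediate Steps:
H(M, b) = -19*b + M*b (H(M, b) = M*b - 19*b = -19*b + M*b)
87 - H(18, -15) = 87 - (-15)*(-19 + 18) = 87 - (-15)*(-1) = 87 - 1*15 = 87 - 15 = 72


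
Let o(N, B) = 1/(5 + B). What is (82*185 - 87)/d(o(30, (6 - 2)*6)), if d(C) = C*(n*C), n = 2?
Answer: 12684803/2 ≈ 6.3424e+6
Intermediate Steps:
d(C) = 2*C² (d(C) = C*(2*C) = 2*C²)
(82*185 - 87)/d(o(30, (6 - 2)*6)) = (82*185 - 87)/((2*(1/(5 + (6 - 2)*6))²)) = (15170 - 87)/((2*(1/(5 + 4*6))²)) = 15083/((2*(1/(5 + 24))²)) = 15083/((2*(1/29)²)) = 15083/((2*(1/841))) = 15083/(2/841) = 15083*(841/2) = 12684803/2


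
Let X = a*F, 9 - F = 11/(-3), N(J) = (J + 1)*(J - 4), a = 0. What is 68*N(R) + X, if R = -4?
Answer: 1632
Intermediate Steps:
N(J) = (1 + J)*(-4 + J)
F = 38/3 (F = 9 - 11/(-3) = 9 - 11*(-1)/3 = 9 - 1*(-11/3) = 9 + 11/3 = 38/3 ≈ 12.667)
X = 0 (X = 0*(38/3) = 0)
68*N(R) + X = 68*(-4 + (-4)² - 3*(-4)) + 0 = 68*(-4 + 16 + 12) + 0 = 68*24 + 0 = 1632 + 0 = 1632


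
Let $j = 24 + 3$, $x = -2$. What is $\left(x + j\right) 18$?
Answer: $450$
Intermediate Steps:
$j = 27$
$\left(x + j\right) 18 = \left(-2 + 27\right) 18 = 25 \cdot 18 = 450$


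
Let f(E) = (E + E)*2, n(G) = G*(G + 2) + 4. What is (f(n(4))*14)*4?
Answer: 6272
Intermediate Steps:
n(G) = 4 + G*(2 + G) (n(G) = G*(2 + G) + 4 = 4 + G*(2 + G))
f(E) = 4*E (f(E) = (2*E)*2 = 4*E)
(f(n(4))*14)*4 = ((4*(4 + 4**2 + 2*4))*14)*4 = ((4*(4 + 16 + 8))*14)*4 = ((4*28)*14)*4 = (112*14)*4 = 1568*4 = 6272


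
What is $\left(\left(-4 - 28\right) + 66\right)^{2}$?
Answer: $1156$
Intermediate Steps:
$\left(\left(-4 - 28\right) + 66\right)^{2} = \left(-32 + 66\right)^{2} = 34^{2} = 1156$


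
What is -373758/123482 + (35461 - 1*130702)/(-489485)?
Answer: -85594192734/30221293385 ≈ -2.8322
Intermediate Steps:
-373758/123482 + (35461 - 1*130702)/(-489485) = -373758*1/123482 + (35461 - 130702)*(-1/489485) = -186879/61741 - 95241*(-1/489485) = -186879/61741 + 95241/489485 = -85594192734/30221293385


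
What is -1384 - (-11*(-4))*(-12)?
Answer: -856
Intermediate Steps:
-1384 - (-11*(-4))*(-12) = -1384 - 44*(-12) = -1384 - 1*(-528) = -1384 + 528 = -856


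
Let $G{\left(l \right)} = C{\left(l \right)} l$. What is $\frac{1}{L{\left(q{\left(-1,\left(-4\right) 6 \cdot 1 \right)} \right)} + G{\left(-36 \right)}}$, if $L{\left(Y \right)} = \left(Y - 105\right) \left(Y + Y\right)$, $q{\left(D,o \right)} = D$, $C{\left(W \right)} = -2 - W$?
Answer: $- \frac{1}{1012} \approx -0.00098814$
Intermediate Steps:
$G{\left(l \right)} = l \left(-2 - l\right)$ ($G{\left(l \right)} = \left(-2 - l\right) l = l \left(-2 - l\right)$)
$L{\left(Y \right)} = 2 Y \left(-105 + Y\right)$ ($L{\left(Y \right)} = \left(-105 + Y\right) 2 Y = 2 Y \left(-105 + Y\right)$)
$\frac{1}{L{\left(q{\left(-1,\left(-4\right) 6 \cdot 1 \right)} \right)} + G{\left(-36 \right)}} = \frac{1}{2 \left(-1\right) \left(-105 - 1\right) - - 36 \left(2 - 36\right)} = \frac{1}{2 \left(-1\right) \left(-106\right) - \left(-36\right) \left(-34\right)} = \frac{1}{212 - 1224} = \frac{1}{-1012} = - \frac{1}{1012}$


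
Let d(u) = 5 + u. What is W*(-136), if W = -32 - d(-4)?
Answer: 4488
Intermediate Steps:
W = -33 (W = -32 - (5 - 4) = -32 - 1*1 = -32 - 1 = -33)
W*(-136) = -33*(-136) = 4488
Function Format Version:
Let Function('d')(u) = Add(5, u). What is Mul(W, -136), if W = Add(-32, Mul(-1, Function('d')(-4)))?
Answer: 4488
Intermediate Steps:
W = -33 (W = Add(-32, Mul(-1, Add(5, -4))) = Add(-32, Mul(-1, 1)) = Add(-32, -1) = -33)
Mul(W, -136) = Mul(-33, -136) = 4488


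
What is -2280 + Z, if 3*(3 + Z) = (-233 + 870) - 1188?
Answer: -7400/3 ≈ -2466.7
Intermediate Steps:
Z = -560/3 (Z = -3 + ((-233 + 870) - 1188)/3 = -3 + (637 - 1188)/3 = -3 + (1/3)*(-551) = -3 - 551/3 = -560/3 ≈ -186.67)
-2280 + Z = -2280 - 560/3 = -7400/3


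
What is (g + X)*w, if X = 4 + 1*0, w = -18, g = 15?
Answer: -342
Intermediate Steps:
X = 4 (X = 4 + 0 = 4)
(g + X)*w = (15 + 4)*(-18) = 19*(-18) = -342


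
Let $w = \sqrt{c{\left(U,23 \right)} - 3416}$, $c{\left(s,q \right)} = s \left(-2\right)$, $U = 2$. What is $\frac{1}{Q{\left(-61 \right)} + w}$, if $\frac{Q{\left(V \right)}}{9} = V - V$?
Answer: $- \frac{i \sqrt{95}}{570} \approx - 0.0171 i$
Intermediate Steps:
$c{\left(s,q \right)} = - 2 s$
$Q{\left(V \right)} = 0$ ($Q{\left(V \right)} = 9 \left(V - V\right) = 9 \cdot 0 = 0$)
$w = 6 i \sqrt{95}$ ($w = \sqrt{\left(-2\right) 2 - 3416} = \sqrt{-4 - 3416} = \sqrt{-3420} = 6 i \sqrt{95} \approx 58.481 i$)
$\frac{1}{Q{\left(-61 \right)} + w} = \frac{1}{0 + 6 i \sqrt{95}} = \frac{1}{6 i \sqrt{95}} = - \frac{i \sqrt{95}}{570}$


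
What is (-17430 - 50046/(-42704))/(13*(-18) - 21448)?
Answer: 372140337/462954064 ≈ 0.80384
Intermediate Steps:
(-17430 - 50046/(-42704))/(13*(-18) - 21448) = (-17430 - 50046*(-1/42704))/(-234 - 21448) = (-17430 + 25023/21352)/(-21682) = -372140337/21352*(-1/21682) = 372140337/462954064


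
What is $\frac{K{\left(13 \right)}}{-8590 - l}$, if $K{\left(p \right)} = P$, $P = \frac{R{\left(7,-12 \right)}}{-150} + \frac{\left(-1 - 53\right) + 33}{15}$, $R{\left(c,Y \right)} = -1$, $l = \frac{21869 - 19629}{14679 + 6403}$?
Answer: $\frac{2203069}{13582246500} \approx 0.0001622$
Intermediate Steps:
$l = \frac{1120}{10541}$ ($l = \frac{2240}{21082} = 2240 \cdot \frac{1}{21082} = \frac{1120}{10541} \approx 0.10625$)
$P = - \frac{209}{150}$ ($P = - \frac{1}{-150} + \frac{\left(-1 - 53\right) + 33}{15} = \left(-1\right) \left(- \frac{1}{150}\right) + \left(-54 + 33\right) \frac{1}{15} = \frac{1}{150} - \frac{7}{5} = - \frac{209}{150} \approx -1.3933$)
$K{\left(p \right)} = - \frac{209}{150}$
$\frac{K{\left(13 \right)}}{-8590 - l} = - \frac{209}{150 \left(-8590 - \frac{1120}{10541}\right)} = - \frac{209}{150 \left(- \frac{90548310}{10541}\right)} = \left(- \frac{209}{150}\right) \left(- \frac{10541}{90548310}\right) = \frac{2203069}{13582246500}$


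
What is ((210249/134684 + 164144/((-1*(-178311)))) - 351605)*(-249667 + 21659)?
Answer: 43756595829601944470/545809971 ≈ 8.0168e+10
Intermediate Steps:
((210249/134684 + 164144/((-1*(-178311)))) - 351605)*(-249667 + 21659) = ((210249*(1/134684) + 164144/178311) - 351605)*(-228008) = ((210249/134684 + 164144*(1/178311)) - 351605)*(-228008) = ((210249/134684 + 164144/178311) - 351605)*(-228008) = (59597279935/24015638724 - 351605)*(-228008) = -8443959056272085/24015638724*(-228008) = 43756595829601944470/545809971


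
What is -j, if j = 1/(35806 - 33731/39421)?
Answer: -39421/1411474595 ≈ -2.7929e-5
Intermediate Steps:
j = 39421/1411474595 (j = 1/(35806 - 33731*1/39421) = 1/(35806 - 33731/39421) = 1/(1411474595/39421) = 39421/1411474595 ≈ 2.7929e-5)
-j = -1*39421/1411474595 = -39421/1411474595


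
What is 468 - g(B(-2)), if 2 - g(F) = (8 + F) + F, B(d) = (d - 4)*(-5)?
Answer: 534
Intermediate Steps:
B(d) = 20 - 5*d (B(d) = (-4 + d)*(-5) = 20 - 5*d)
g(F) = -6 - 2*F (g(F) = 2 - ((8 + F) + F) = 2 - (8 + 2*F) = 2 + (-8 - 2*F) = -6 - 2*F)
468 - g(B(-2)) = 468 - (-6 - 2*(20 - 5*(-2))) = 468 - (-6 - 2*(20 + 10)) = 468 - (-6 - 2*30) = 468 - (-6 - 60) = 468 - 1*(-66) = 468 + 66 = 534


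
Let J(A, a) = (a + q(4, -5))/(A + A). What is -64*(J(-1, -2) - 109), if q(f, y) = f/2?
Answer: 6976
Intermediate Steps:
q(f, y) = f/2 (q(f, y) = f*(½) = f/2)
J(A, a) = (2 + a)/(2*A) (J(A, a) = (a + (½)*4)/(A + A) = (a + 2)/((2*A)) = (2 + a)*(1/(2*A)) = (2 + a)/(2*A))
-64*(J(-1, -2) - 109) = -64*((½)*(2 - 2)/(-1) - 109) = -64*((½)*(-1)*0 - 109) = -64*(0 - 109) = -64*(-109) = 6976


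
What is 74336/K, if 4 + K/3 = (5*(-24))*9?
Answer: -18584/813 ≈ -22.859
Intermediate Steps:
K = -3252 (K = -12 + 3*((5*(-24))*9) = -12 + 3*(-120*9) = -12 + 3*(-1080) = -12 - 3240 = -3252)
74336/K = 74336/(-3252) = 74336*(-1/3252) = -18584/813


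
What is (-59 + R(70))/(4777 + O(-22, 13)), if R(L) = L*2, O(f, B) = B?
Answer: 81/4790 ≈ 0.016910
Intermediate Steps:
R(L) = 2*L
(-59 + R(70))/(4777 + O(-22, 13)) = (-59 + 2*70)/(4777 + 13) = (-59 + 140)/4790 = 81*(1/4790) = 81/4790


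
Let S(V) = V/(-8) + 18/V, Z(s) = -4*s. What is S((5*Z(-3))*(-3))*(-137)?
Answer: -15344/5 ≈ -3068.8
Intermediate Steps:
S(V) = 18/V - V/8 (S(V) = V*(-1/8) + 18/V = -V/8 + 18/V = 18/V - V/8)
S((5*Z(-3))*(-3))*(-137) = (18/(((5*(-4*(-3)))*(-3))) - 5*(-4*(-3))*(-3)/8)*(-137) = (18/(((5*12)*(-3))) - 5*12*(-3)/8)*(-137) = (18/((60*(-3))) - 15*(-3)/2)*(-137) = (18/(-180) - 1/8*(-180))*(-137) = (18*(-1/180) + 45/2)*(-137) = (-1/10 + 45/2)*(-137) = (112/5)*(-137) = -15344/5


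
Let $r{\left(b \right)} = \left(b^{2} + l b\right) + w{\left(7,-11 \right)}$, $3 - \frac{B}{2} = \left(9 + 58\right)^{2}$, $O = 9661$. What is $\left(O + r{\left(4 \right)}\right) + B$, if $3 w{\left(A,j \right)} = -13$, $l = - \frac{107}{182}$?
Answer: $\frac{190640}{273} \approx 698.32$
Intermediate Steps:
$l = - \frac{107}{182}$ ($l = \left(-107\right) \frac{1}{182} = - \frac{107}{182} \approx -0.58791$)
$w{\left(A,j \right)} = - \frac{13}{3}$ ($w{\left(A,j \right)} = \frac{1}{3} \left(-13\right) = - \frac{13}{3}$)
$B = -8972$ ($B = 6 - 2 \left(9 + 58\right)^{2} = 6 - 2 \cdot 67^{2} = 6 - 8978 = -8972$)
$r{\left(b \right)} = - \frac{13}{3} + b^{2} - \frac{107 b}{182}$ ($r{\left(b \right)} = \left(b^{2} - \frac{107 b}{182}\right) - \frac{13}{3} = - \frac{13}{3} + b^{2} - \frac{107 b}{182}$)
$\left(O + r{\left(4 \right)}\right) + B = \left(9661 - \left(\frac{1825}{273} - 16\right)\right) - 8972 = \left(9661 - - \frac{2543}{273}\right) - 8972 = \left(9661 + \frac{2543}{273}\right) - 8972 = \frac{2639996}{273} - 8972 = \frac{190640}{273}$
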